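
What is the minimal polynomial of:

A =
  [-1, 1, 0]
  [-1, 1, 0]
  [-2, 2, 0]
x^2

The characteristic polynomial is χ_A(x) = x^3, so the eigenvalues are known. The minimal polynomial is
  m_A(x) = Π_λ (x − λ)^{k_λ}
where k_λ is the size of the *largest* Jordan block for λ (equivalently, the smallest k with (A − λI)^k v = 0 for every generalised eigenvector v of λ).

  λ = 0: largest Jordan block has size 2, contributing (x − 0)^2

So m_A(x) = x^2 = x^2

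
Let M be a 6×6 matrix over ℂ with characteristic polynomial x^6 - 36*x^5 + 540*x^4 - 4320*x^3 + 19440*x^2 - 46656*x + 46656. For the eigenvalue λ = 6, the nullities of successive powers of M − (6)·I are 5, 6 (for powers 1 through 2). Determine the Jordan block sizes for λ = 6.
Block sizes for λ = 6: [2, 1, 1, 1, 1]

From the dimensions of kernels of powers, the number of Jordan blocks of size at least j is d_j − d_{j−1} where d_j = dim ker(N^j) (with d_0 = 0). Computing the differences gives [5, 1].
The number of blocks of size exactly k is (#blocks of size ≥ k) − (#blocks of size ≥ k + 1), so the partition is: 4 block(s) of size 1, 1 block(s) of size 2.
In nonincreasing order the block sizes are [2, 1, 1, 1, 1].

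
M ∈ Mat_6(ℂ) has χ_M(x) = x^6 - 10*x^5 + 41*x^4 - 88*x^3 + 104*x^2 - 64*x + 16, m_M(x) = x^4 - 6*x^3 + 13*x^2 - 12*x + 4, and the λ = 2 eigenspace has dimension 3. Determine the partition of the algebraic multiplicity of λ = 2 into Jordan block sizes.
Block sizes for λ = 2: [2, 1, 1]

Step 1 — from the characteristic polynomial, algebraic multiplicity of λ = 2 is 4. From dim ker(M − (2)·I) = 3, there are exactly 3 Jordan blocks for λ = 2.
Step 2 — from the minimal polynomial, the factor (x − 2)^2 tells us the largest block for λ = 2 has size 2.
Step 3 — with total size 4, 3 blocks, and largest block 2, the block sizes (in nonincreasing order) are [2, 1, 1].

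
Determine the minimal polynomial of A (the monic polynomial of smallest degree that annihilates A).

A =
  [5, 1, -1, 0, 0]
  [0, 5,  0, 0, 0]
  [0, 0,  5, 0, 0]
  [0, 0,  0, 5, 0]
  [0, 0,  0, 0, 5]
x^2 - 10*x + 25

The characteristic polynomial is χ_A(x) = (x - 5)^5, so the eigenvalues are known. The minimal polynomial is
  m_A(x) = Π_λ (x − λ)^{k_λ}
where k_λ is the size of the *largest* Jordan block for λ (equivalently, the smallest k with (A − λI)^k v = 0 for every generalised eigenvector v of λ).

  λ = 5: largest Jordan block has size 2, contributing (x − 5)^2

So m_A(x) = (x - 5)^2 = x^2 - 10*x + 25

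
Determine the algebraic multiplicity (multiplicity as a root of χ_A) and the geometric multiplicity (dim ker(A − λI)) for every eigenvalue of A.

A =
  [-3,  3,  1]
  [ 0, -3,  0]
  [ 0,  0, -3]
λ = -3: alg = 3, geom = 2

Step 1 — factor the characteristic polynomial to read off the algebraic multiplicities:
  χ_A(x) = (x + 3)^3

Step 2 — compute geometric multiplicities via the rank-nullity identity g(λ) = n − rank(A − λI):
  rank(A − (-3)·I) = 1, so dim ker(A − (-3)·I) = n − 1 = 2

Summary:
  λ = -3: algebraic multiplicity = 3, geometric multiplicity = 2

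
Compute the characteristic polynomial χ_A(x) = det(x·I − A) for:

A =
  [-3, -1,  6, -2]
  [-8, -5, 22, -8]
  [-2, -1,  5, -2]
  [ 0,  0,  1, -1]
x^4 + 4*x^3 + 6*x^2 + 4*x + 1

Expanding det(x·I − A) (e.g. by cofactor expansion or by noting that A is similar to its Jordan form J, which has the same characteristic polynomial as A) gives
  χ_A(x) = x^4 + 4*x^3 + 6*x^2 + 4*x + 1
which factors as (x + 1)^4. The eigenvalues (with algebraic multiplicities) are λ = -1 with multiplicity 4.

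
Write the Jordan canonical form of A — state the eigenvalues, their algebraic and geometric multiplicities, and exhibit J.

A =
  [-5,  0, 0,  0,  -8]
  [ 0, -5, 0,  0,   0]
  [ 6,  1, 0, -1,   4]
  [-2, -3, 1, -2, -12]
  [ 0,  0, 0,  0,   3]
J_1(-5) ⊕ J_1(-5) ⊕ J_2(-1) ⊕ J_1(3)

The characteristic polynomial is
  det(x·I − A) = x^5 + 9*x^4 + 10*x^3 - 78*x^2 - 155*x - 75 = (x - 3)*(x + 1)^2*(x + 5)^2

Eigenvalues and multiplicities (the geometric multiplicity of λ is n − rank(A − λI), which equals the number of Jordan blocks for λ):
  λ = -5: algebraic multiplicity = 2, geometric multiplicity = 2
  λ = -1: algebraic multiplicity = 2, geometric multiplicity = 1
  λ = 3: algebraic multiplicity = 1, geometric multiplicity = 1

Determining the block sizes for each eigenvalue:
  λ = -5: gm = am = 2, so every block has size 1 → block sizes [1, 1]
  λ = -1: one block (gm = 1), so the single block has size am = 2 → block sizes [2]
  λ = 3: one block (gm = 1), so the single block has size am = 1 → block sizes [1]

Assembling the blocks gives a Jordan form
J =
  [-5,  0,  0,  0, 0]
  [ 0, -5,  0,  0, 0]
  [ 0,  0, -1,  1, 0]
  [ 0,  0,  0, -1, 0]
  [ 0,  0,  0,  0, 3]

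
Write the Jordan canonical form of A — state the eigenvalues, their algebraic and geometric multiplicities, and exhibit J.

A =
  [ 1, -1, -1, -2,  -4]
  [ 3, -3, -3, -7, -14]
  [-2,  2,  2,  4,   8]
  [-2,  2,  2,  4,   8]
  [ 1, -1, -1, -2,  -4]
J_3(0) ⊕ J_1(0) ⊕ J_1(0)

The characteristic polynomial is
  det(x·I − A) = x^5

Eigenvalues and multiplicities (the geometric multiplicity of λ is n − rank(A − λI), which equals the number of Jordan blocks for λ):
  λ = 0: algebraic multiplicity = 5, geometric multiplicity = 3

Determining the block sizes for each eigenvalue:
  λ = 0: with am = 5 and gm = 3, the partition is not yet determined (e.g. several partitions of 5 into 3 parts exist). Let N = A − (0)·I. Computing rank(N^1) = 2, rank(N^2) = 1, rank(N^3) = 0; the number of blocks of size ≥ j is rank(N^{j−1}) − rank(N^j), giving [3, 1, 1]. So we have 1 block(s) of size 3, 2 block(s) of size 1 → block sizes [3, 1, 1]

Assembling the blocks gives a Jordan form
J =
  [0, 1, 0, 0, 0]
  [0, 0, 1, 0, 0]
  [0, 0, 0, 0, 0]
  [0, 0, 0, 0, 0]
  [0, 0, 0, 0, 0]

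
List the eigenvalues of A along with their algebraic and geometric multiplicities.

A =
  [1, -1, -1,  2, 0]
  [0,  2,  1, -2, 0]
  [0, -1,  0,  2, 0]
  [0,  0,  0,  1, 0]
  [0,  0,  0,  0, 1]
λ = 1: alg = 5, geom = 4

Step 1 — factor the characteristic polynomial to read off the algebraic multiplicities:
  χ_A(x) = (x - 1)^5

Step 2 — compute geometric multiplicities via the rank-nullity identity g(λ) = n − rank(A − λI):
  rank(A − (1)·I) = 1, so dim ker(A − (1)·I) = n − 1 = 4

Summary:
  λ = 1: algebraic multiplicity = 5, geometric multiplicity = 4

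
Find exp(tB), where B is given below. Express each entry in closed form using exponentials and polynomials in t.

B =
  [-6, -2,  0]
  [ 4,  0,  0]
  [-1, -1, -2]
e^{tB} =
  [-exp(-2*t) + 2*exp(-4*t), -exp(-2*t) + exp(-4*t), 0]
  [2*exp(-2*t) - 2*exp(-4*t), 2*exp(-2*t) - exp(-4*t), 0]
  [-t*exp(-2*t), -t*exp(-2*t), exp(-2*t)]

Strategy: write B = P · J · P⁻¹ where J is a Jordan canonical form, so e^{tB} = P · e^{tJ} · P⁻¹, and e^{tJ} can be computed block-by-block.

B has Jordan form
J =
  [-4,  0,  0]
  [ 0, -2,  1]
  [ 0,  0, -2]
(up to reordering of blocks).

Per-block formulas:
  For a 1×1 block at λ = -4: exp(t · [-4]) = [e^(-4t)].
  For a 2×2 Jordan block J_2(-2): exp(t · J_2(-2)) = e^(-2t)·(I + t·N), where N is the 2×2 nilpotent shift.

After assembling e^{tJ} and conjugating by P, we get:

e^{tB} =
  [-exp(-2*t) + 2*exp(-4*t), -exp(-2*t) + exp(-4*t), 0]
  [2*exp(-2*t) - 2*exp(-4*t), 2*exp(-2*t) - exp(-4*t), 0]
  [-t*exp(-2*t), -t*exp(-2*t), exp(-2*t)]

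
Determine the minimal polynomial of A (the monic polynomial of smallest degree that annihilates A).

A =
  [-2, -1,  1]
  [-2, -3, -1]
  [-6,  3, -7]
x^2 + 8*x + 16

The characteristic polynomial is χ_A(x) = (x + 4)^3, so the eigenvalues are known. The minimal polynomial is
  m_A(x) = Π_λ (x − λ)^{k_λ}
where k_λ is the size of the *largest* Jordan block for λ (equivalently, the smallest k with (A − λI)^k v = 0 for every generalised eigenvector v of λ).

  λ = -4: largest Jordan block has size 2, contributing (x + 4)^2

So m_A(x) = (x + 4)^2 = x^2 + 8*x + 16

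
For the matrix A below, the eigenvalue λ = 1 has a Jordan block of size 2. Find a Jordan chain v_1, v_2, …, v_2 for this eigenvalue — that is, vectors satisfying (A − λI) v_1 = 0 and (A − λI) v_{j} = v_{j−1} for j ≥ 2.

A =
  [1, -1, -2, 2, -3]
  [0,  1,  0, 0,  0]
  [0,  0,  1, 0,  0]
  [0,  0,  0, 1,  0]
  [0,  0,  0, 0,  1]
A Jordan chain for λ = 1 of length 2:
v_1 = (-1, 0, 0, 0, 0)ᵀ
v_2 = (0, 1, 0, 0, 0)ᵀ

Let N = A − (1)·I. We want v_2 with N^2 v_2 = 0 but N^1 v_2 ≠ 0; then v_{j-1} := N · v_j for j = 2, …, 2.

Pick v_2 = (0, 1, 0, 0, 0)ᵀ.
Then v_1 = N · v_2 = (-1, 0, 0, 0, 0)ᵀ.

Sanity check: (A − (1)·I) v_1 = (0, 0, 0, 0, 0)ᵀ = 0. ✓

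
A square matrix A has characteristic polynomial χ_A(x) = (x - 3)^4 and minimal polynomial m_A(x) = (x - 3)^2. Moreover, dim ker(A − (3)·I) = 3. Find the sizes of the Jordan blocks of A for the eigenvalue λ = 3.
Block sizes for λ = 3: [2, 1, 1]

Step 1 — from the characteristic polynomial, algebraic multiplicity of λ = 3 is 4. From dim ker(A − (3)·I) = 3, there are exactly 3 Jordan blocks for λ = 3.
Step 2 — from the minimal polynomial, the factor (x − 3)^2 tells us the largest block for λ = 3 has size 2.
Step 3 — with total size 4, 3 blocks, and largest block 2, the block sizes (in nonincreasing order) are [2, 1, 1].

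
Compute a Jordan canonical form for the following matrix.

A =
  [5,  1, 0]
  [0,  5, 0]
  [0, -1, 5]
J_2(5) ⊕ J_1(5)

The characteristic polynomial is
  det(x·I − A) = x^3 - 15*x^2 + 75*x - 125 = (x - 5)^3

Eigenvalues and multiplicities (the geometric multiplicity of λ is n − rank(A − λI), which equals the number of Jordan blocks for λ):
  λ = 5: algebraic multiplicity = 3, geometric multiplicity = 2

Determining the block sizes for each eigenvalue:
  λ = 5: 2 blocks summing to 3 forces exactly one block of size 2 and the rest size 1 → block sizes [2, 1]

Assembling the blocks gives a Jordan form
J =
  [5, 1, 0]
  [0, 5, 0]
  [0, 0, 5]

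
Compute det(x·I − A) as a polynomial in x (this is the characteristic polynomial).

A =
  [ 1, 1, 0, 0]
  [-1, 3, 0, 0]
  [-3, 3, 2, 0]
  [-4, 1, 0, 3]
x^4 - 9*x^3 + 30*x^2 - 44*x + 24

Expanding det(x·I − A) (e.g. by cofactor expansion or by noting that A is similar to its Jordan form J, which has the same characteristic polynomial as A) gives
  χ_A(x) = x^4 - 9*x^3 + 30*x^2 - 44*x + 24
which factors as (x - 3)*(x - 2)^3. The eigenvalues (with algebraic multiplicities) are λ = 2 with multiplicity 3, λ = 3 with multiplicity 1.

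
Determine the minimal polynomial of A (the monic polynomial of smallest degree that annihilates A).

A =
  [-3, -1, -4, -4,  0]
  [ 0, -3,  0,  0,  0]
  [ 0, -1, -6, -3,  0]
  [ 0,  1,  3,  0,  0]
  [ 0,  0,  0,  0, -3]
x^2 + 6*x + 9

The characteristic polynomial is χ_A(x) = (x + 3)^5, so the eigenvalues are known. The minimal polynomial is
  m_A(x) = Π_λ (x − λ)^{k_λ}
where k_λ is the size of the *largest* Jordan block for λ (equivalently, the smallest k with (A − λI)^k v = 0 for every generalised eigenvector v of λ).

  λ = -3: largest Jordan block has size 2, contributing (x + 3)^2

So m_A(x) = (x + 3)^2 = x^2 + 6*x + 9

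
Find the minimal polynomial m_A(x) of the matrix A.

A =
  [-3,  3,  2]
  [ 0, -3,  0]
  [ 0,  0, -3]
x^2 + 6*x + 9

The characteristic polynomial is χ_A(x) = (x + 3)^3, so the eigenvalues are known. The minimal polynomial is
  m_A(x) = Π_λ (x − λ)^{k_λ}
where k_λ is the size of the *largest* Jordan block for λ (equivalently, the smallest k with (A − λI)^k v = 0 for every generalised eigenvector v of λ).

  λ = -3: largest Jordan block has size 2, contributing (x + 3)^2

So m_A(x) = (x + 3)^2 = x^2 + 6*x + 9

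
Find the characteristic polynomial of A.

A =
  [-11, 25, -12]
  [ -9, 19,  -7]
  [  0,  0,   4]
x^3 - 12*x^2 + 48*x - 64

Expanding det(x·I − A) (e.g. by cofactor expansion or by noting that A is similar to its Jordan form J, which has the same characteristic polynomial as A) gives
  χ_A(x) = x^3 - 12*x^2 + 48*x - 64
which factors as (x - 4)^3. The eigenvalues (with algebraic multiplicities) are λ = 4 with multiplicity 3.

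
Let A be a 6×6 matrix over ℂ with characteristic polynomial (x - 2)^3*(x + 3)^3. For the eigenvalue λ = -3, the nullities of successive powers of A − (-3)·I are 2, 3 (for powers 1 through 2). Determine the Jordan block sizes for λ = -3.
Block sizes for λ = -3: [2, 1]

From the dimensions of kernels of powers, the number of Jordan blocks of size at least j is d_j − d_{j−1} where d_j = dim ker(N^j) (with d_0 = 0). Computing the differences gives [2, 1].
The number of blocks of size exactly k is (#blocks of size ≥ k) − (#blocks of size ≥ k + 1), so the partition is: 1 block(s) of size 1, 1 block(s) of size 2.
In nonincreasing order the block sizes are [2, 1].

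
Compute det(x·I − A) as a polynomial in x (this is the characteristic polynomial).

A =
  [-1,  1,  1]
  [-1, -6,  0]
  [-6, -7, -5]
x^3 + 12*x^2 + 48*x + 64

Expanding det(x·I − A) (e.g. by cofactor expansion or by noting that A is similar to its Jordan form J, which has the same characteristic polynomial as A) gives
  χ_A(x) = x^3 + 12*x^2 + 48*x + 64
which factors as (x + 4)^3. The eigenvalues (with algebraic multiplicities) are λ = -4 with multiplicity 3.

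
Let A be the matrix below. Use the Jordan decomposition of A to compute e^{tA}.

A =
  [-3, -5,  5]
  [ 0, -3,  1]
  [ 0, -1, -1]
e^{tA} =
  [exp(-3*t), -5*exp(-2*t) + 5*exp(-3*t), 5*exp(-2*t) - 5*exp(-3*t)]
  [0, -t*exp(-2*t) + exp(-2*t), t*exp(-2*t)]
  [0, -t*exp(-2*t), t*exp(-2*t) + exp(-2*t)]

Strategy: write A = P · J · P⁻¹ where J is a Jordan canonical form, so e^{tA} = P · e^{tJ} · P⁻¹, and e^{tJ} can be computed block-by-block.

A has Jordan form
J =
  [-3,  0,  0]
  [ 0, -2,  1]
  [ 0,  0, -2]
(up to reordering of blocks).

Per-block formulas:
  For a 2×2 Jordan block J_2(-2): exp(t · J_2(-2)) = e^(-2t)·(I + t·N), where N is the 2×2 nilpotent shift.
  For a 1×1 block at λ = -3: exp(t · [-3]) = [e^(-3t)].

After assembling e^{tJ} and conjugating by P, we get:

e^{tA} =
  [exp(-3*t), -5*exp(-2*t) + 5*exp(-3*t), 5*exp(-2*t) - 5*exp(-3*t)]
  [0, -t*exp(-2*t) + exp(-2*t), t*exp(-2*t)]
  [0, -t*exp(-2*t), t*exp(-2*t) + exp(-2*t)]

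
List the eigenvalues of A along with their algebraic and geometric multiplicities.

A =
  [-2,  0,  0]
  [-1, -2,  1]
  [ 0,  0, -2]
λ = -2: alg = 3, geom = 2

Step 1 — factor the characteristic polynomial to read off the algebraic multiplicities:
  χ_A(x) = (x + 2)^3

Step 2 — compute geometric multiplicities via the rank-nullity identity g(λ) = n − rank(A − λI):
  rank(A − (-2)·I) = 1, so dim ker(A − (-2)·I) = n − 1 = 2

Summary:
  λ = -2: algebraic multiplicity = 3, geometric multiplicity = 2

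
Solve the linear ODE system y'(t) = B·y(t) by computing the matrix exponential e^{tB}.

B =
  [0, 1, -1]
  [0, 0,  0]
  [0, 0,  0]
e^{tB} =
  [1, t, -t]
  [0, 1, 0]
  [0, 0, 1]

Strategy: write B = P · J · P⁻¹ where J is a Jordan canonical form, so e^{tB} = P · e^{tJ} · P⁻¹, and e^{tJ} can be computed block-by-block.

B has Jordan form
J =
  [0, 1, 0]
  [0, 0, 0]
  [0, 0, 0]
(up to reordering of blocks).

Per-block formulas:
  For a 1×1 block at λ = 0: exp(t · [0]) = [e^(0t)].
  For a 2×2 Jordan block J_2(0): exp(t · J_2(0)) = e^(0t)·(I + t·N), where N is the 2×2 nilpotent shift.

After assembling e^{tJ} and conjugating by P, we get:

e^{tB} =
  [1, t, -t]
  [0, 1, 0]
  [0, 0, 1]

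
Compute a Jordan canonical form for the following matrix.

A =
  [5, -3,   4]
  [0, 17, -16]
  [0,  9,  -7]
J_2(5) ⊕ J_1(5)

The characteristic polynomial is
  det(x·I − A) = x^3 - 15*x^2 + 75*x - 125 = (x - 5)^3

Eigenvalues and multiplicities (the geometric multiplicity of λ is n − rank(A − λI), which equals the number of Jordan blocks for λ):
  λ = 5: algebraic multiplicity = 3, geometric multiplicity = 2

Determining the block sizes for each eigenvalue:
  λ = 5: 2 blocks summing to 3 forces exactly one block of size 2 and the rest size 1 → block sizes [2, 1]

Assembling the blocks gives a Jordan form
J =
  [5, 1, 0]
  [0, 5, 0]
  [0, 0, 5]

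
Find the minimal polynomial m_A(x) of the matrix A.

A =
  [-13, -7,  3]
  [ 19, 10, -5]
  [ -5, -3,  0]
x^3 + 3*x^2 + 3*x + 1

The characteristic polynomial is χ_A(x) = (x + 1)^3, so the eigenvalues are known. The minimal polynomial is
  m_A(x) = Π_λ (x − λ)^{k_λ}
where k_λ is the size of the *largest* Jordan block for λ (equivalently, the smallest k with (A − λI)^k v = 0 for every generalised eigenvector v of λ).

  λ = -1: largest Jordan block has size 3, contributing (x + 1)^3

So m_A(x) = (x + 1)^3 = x^3 + 3*x^2 + 3*x + 1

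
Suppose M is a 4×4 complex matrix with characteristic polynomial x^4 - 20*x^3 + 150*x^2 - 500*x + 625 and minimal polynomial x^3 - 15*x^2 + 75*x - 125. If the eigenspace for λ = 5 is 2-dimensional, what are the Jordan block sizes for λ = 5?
Block sizes for λ = 5: [3, 1]

Step 1 — from the characteristic polynomial, algebraic multiplicity of λ = 5 is 4. From dim ker(M − (5)·I) = 2, there are exactly 2 Jordan blocks for λ = 5.
Step 2 — from the minimal polynomial, the factor (x − 5)^3 tells us the largest block for λ = 5 has size 3.
Step 3 — with total size 4, 2 blocks, and largest block 3, the block sizes (in nonincreasing order) are [3, 1].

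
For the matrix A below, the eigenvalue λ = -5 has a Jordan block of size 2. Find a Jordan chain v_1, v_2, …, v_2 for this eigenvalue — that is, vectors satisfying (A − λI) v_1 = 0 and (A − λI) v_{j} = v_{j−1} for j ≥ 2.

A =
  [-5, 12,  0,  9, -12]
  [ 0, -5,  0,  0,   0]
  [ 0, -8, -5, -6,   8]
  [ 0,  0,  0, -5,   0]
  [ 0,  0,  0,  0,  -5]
A Jordan chain for λ = -5 of length 2:
v_1 = (12, 0, -8, 0, 0)ᵀ
v_2 = (0, 1, 0, 0, 0)ᵀ

Let N = A − (-5)·I. We want v_2 with N^2 v_2 = 0 but N^1 v_2 ≠ 0; then v_{j-1} := N · v_j for j = 2, …, 2.

Pick v_2 = (0, 1, 0, 0, 0)ᵀ.
Then v_1 = N · v_2 = (12, 0, -8, 0, 0)ᵀ.

Sanity check: (A − (-5)·I) v_1 = (0, 0, 0, 0, 0)ᵀ = 0. ✓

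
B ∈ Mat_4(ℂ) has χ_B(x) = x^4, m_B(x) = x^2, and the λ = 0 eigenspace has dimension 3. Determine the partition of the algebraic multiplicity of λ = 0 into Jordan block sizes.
Block sizes for λ = 0: [2, 1, 1]

Step 1 — from the characteristic polynomial, algebraic multiplicity of λ = 0 is 4. From dim ker(B − (0)·I) = 3, there are exactly 3 Jordan blocks for λ = 0.
Step 2 — from the minimal polynomial, the factor (x − 0)^2 tells us the largest block for λ = 0 has size 2.
Step 3 — with total size 4, 3 blocks, and largest block 2, the block sizes (in nonincreasing order) are [2, 1, 1].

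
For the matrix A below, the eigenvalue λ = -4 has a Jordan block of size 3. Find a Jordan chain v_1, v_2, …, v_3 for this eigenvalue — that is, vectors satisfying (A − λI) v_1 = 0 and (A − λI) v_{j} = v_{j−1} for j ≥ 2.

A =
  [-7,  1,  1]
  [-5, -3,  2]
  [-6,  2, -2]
A Jordan chain for λ = -4 of length 3:
v_1 = (-2, -2, -4)ᵀ
v_2 = (-3, -5, -6)ᵀ
v_3 = (1, 0, 0)ᵀ

Let N = A − (-4)·I. We want v_3 with N^3 v_3 = 0 but N^2 v_3 ≠ 0; then v_{j-1} := N · v_j for j = 3, …, 2.

Pick v_3 = (1, 0, 0)ᵀ.
Then v_2 = N · v_3 = (-3, -5, -6)ᵀ.
Then v_1 = N · v_2 = (-2, -2, -4)ᵀ.

Sanity check: (A − (-4)·I) v_1 = (0, 0, 0)ᵀ = 0. ✓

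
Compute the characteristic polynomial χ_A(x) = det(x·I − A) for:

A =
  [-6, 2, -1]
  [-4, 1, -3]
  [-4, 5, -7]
x^3 + 12*x^2 + 48*x + 64

Expanding det(x·I − A) (e.g. by cofactor expansion or by noting that A is similar to its Jordan form J, which has the same characteristic polynomial as A) gives
  χ_A(x) = x^3 + 12*x^2 + 48*x + 64
which factors as (x + 4)^3. The eigenvalues (with algebraic multiplicities) are λ = -4 with multiplicity 3.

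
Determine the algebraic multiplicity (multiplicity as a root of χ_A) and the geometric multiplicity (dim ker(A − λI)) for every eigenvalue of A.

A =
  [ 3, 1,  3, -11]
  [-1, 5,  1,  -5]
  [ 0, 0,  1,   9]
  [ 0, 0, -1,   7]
λ = 4: alg = 4, geom = 2

Step 1 — factor the characteristic polynomial to read off the algebraic multiplicities:
  χ_A(x) = (x - 4)^4

Step 2 — compute geometric multiplicities via the rank-nullity identity g(λ) = n − rank(A − λI):
  rank(A − (4)·I) = 2, so dim ker(A − (4)·I) = n − 2 = 2

Summary:
  λ = 4: algebraic multiplicity = 4, geometric multiplicity = 2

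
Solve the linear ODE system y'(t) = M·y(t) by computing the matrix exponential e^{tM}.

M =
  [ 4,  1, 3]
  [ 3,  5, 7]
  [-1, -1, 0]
e^{tM} =
  [t^2*exp(3*t)/2 + t*exp(3*t) + exp(3*t), t*exp(3*t), t^2*exp(3*t)/2 + 3*t*exp(3*t)]
  [t^2*exp(3*t) + 3*t*exp(3*t), 2*t*exp(3*t) + exp(3*t), t^2*exp(3*t) + 7*t*exp(3*t)]
  [-t^2*exp(3*t)/2 - t*exp(3*t), -t*exp(3*t), -t^2*exp(3*t)/2 - 3*t*exp(3*t) + exp(3*t)]

Strategy: write M = P · J · P⁻¹ where J is a Jordan canonical form, so e^{tM} = P · e^{tJ} · P⁻¹, and e^{tJ} can be computed block-by-block.

M has Jordan form
J =
  [3, 1, 0]
  [0, 3, 1]
  [0, 0, 3]
(up to reordering of blocks).

Per-block formulas:
  For a 3×3 Jordan block J_3(3): exp(t · J_3(3)) = e^(3t)·(I + t·N + (t^2/2)·N^2), where N is the 3×3 nilpotent shift.

After assembling e^{tJ} and conjugating by P, we get:

e^{tM} =
  [t^2*exp(3*t)/2 + t*exp(3*t) + exp(3*t), t*exp(3*t), t^2*exp(3*t)/2 + 3*t*exp(3*t)]
  [t^2*exp(3*t) + 3*t*exp(3*t), 2*t*exp(3*t) + exp(3*t), t^2*exp(3*t) + 7*t*exp(3*t)]
  [-t^2*exp(3*t)/2 - t*exp(3*t), -t*exp(3*t), -t^2*exp(3*t)/2 - 3*t*exp(3*t) + exp(3*t)]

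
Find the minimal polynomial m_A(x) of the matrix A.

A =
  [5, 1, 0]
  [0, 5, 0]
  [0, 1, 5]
x^2 - 10*x + 25

The characteristic polynomial is χ_A(x) = (x - 5)^3, so the eigenvalues are known. The minimal polynomial is
  m_A(x) = Π_λ (x − λ)^{k_λ}
where k_λ is the size of the *largest* Jordan block for λ (equivalently, the smallest k with (A − λI)^k v = 0 for every generalised eigenvector v of λ).

  λ = 5: largest Jordan block has size 2, contributing (x − 5)^2

So m_A(x) = (x - 5)^2 = x^2 - 10*x + 25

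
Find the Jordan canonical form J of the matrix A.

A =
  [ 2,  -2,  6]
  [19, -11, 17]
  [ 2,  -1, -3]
J_3(-4)

The characteristic polynomial is
  det(x·I − A) = x^3 + 12*x^2 + 48*x + 64 = (x + 4)^3

Eigenvalues and multiplicities (the geometric multiplicity of λ is n − rank(A − λI), which equals the number of Jordan blocks for λ):
  λ = -4: algebraic multiplicity = 3, geometric multiplicity = 1

Determining the block sizes for each eigenvalue:
  λ = -4: one block (gm = 1), so the single block has size am = 3 → block sizes [3]

Assembling the blocks gives a Jordan form
J =
  [-4,  1,  0]
  [ 0, -4,  1]
  [ 0,  0, -4]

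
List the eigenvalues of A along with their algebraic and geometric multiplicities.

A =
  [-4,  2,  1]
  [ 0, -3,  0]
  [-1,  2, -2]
λ = -3: alg = 3, geom = 2

Step 1 — factor the characteristic polynomial to read off the algebraic multiplicities:
  χ_A(x) = (x + 3)^3

Step 2 — compute geometric multiplicities via the rank-nullity identity g(λ) = n − rank(A − λI):
  rank(A − (-3)·I) = 1, so dim ker(A − (-3)·I) = n − 1 = 2

Summary:
  λ = -3: algebraic multiplicity = 3, geometric multiplicity = 2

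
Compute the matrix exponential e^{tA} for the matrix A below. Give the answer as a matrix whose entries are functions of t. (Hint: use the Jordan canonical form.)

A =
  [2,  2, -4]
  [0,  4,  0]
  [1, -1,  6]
e^{tA} =
  [-2*t*exp(4*t) + exp(4*t), 2*t*exp(4*t), -4*t*exp(4*t)]
  [0, exp(4*t), 0]
  [t*exp(4*t), -t*exp(4*t), 2*t*exp(4*t) + exp(4*t)]

Strategy: write A = P · J · P⁻¹ where J is a Jordan canonical form, so e^{tA} = P · e^{tJ} · P⁻¹, and e^{tJ} can be computed block-by-block.

A has Jordan form
J =
  [4, 1, 0]
  [0, 4, 0]
  [0, 0, 4]
(up to reordering of blocks).

Per-block formulas:
  For a 2×2 Jordan block J_2(4): exp(t · J_2(4)) = e^(4t)·(I + t·N), where N is the 2×2 nilpotent shift.
  For a 1×1 block at λ = 4: exp(t · [4]) = [e^(4t)].

After assembling e^{tJ} and conjugating by P, we get:

e^{tA} =
  [-2*t*exp(4*t) + exp(4*t), 2*t*exp(4*t), -4*t*exp(4*t)]
  [0, exp(4*t), 0]
  [t*exp(4*t), -t*exp(4*t), 2*t*exp(4*t) + exp(4*t)]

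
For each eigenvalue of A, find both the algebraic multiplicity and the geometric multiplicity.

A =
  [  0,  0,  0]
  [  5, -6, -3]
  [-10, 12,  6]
λ = 0: alg = 3, geom = 2

Step 1 — factor the characteristic polynomial to read off the algebraic multiplicities:
  χ_A(x) = x^3

Step 2 — compute geometric multiplicities via the rank-nullity identity g(λ) = n − rank(A − λI):
  rank(A − (0)·I) = 1, so dim ker(A − (0)·I) = n − 1 = 2

Summary:
  λ = 0: algebraic multiplicity = 3, geometric multiplicity = 2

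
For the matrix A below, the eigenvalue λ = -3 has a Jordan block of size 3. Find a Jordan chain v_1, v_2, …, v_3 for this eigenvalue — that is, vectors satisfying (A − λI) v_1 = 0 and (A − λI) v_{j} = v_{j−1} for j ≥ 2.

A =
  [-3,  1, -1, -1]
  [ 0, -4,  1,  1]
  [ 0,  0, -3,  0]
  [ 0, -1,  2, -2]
A Jordan chain for λ = -3 of length 3:
v_1 = (-1, 1, 0, 1)ᵀ
v_2 = (-1, 1, 0, 2)ᵀ
v_3 = (0, 0, 1, 0)ᵀ

Let N = A − (-3)·I. We want v_3 with N^3 v_3 = 0 but N^2 v_3 ≠ 0; then v_{j-1} := N · v_j for j = 3, …, 2.

Pick v_3 = (0, 0, 1, 0)ᵀ.
Then v_2 = N · v_3 = (-1, 1, 0, 2)ᵀ.
Then v_1 = N · v_2 = (-1, 1, 0, 1)ᵀ.

Sanity check: (A − (-3)·I) v_1 = (0, 0, 0, 0)ᵀ = 0. ✓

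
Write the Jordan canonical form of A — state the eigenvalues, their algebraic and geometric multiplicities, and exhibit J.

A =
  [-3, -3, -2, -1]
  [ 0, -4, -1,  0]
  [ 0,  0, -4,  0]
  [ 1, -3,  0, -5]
J_3(-4) ⊕ J_1(-4)

The characteristic polynomial is
  det(x·I − A) = x^4 + 16*x^3 + 96*x^2 + 256*x + 256 = (x + 4)^4

Eigenvalues and multiplicities (the geometric multiplicity of λ is n − rank(A − λI), which equals the number of Jordan blocks for λ):
  λ = -4: algebraic multiplicity = 4, geometric multiplicity = 2

Determining the block sizes for each eigenvalue:
  λ = -4: with am = 4 and gm = 2, the partition is not yet determined (e.g. several partitions of 4 into 2 parts exist). Let N = A − (-4)·I. Computing rank(N^1) = 2, rank(N^2) = 1, rank(N^3) = 0; the number of blocks of size ≥ j is rank(N^{j−1}) − rank(N^j), giving [2, 1, 1]. So we have 1 block(s) of size 3, 1 block(s) of size 1 → block sizes [3, 1]

Assembling the blocks gives a Jordan form
J =
  [-4,  1,  0,  0]
  [ 0, -4,  1,  0]
  [ 0,  0, -4,  0]
  [ 0,  0,  0, -4]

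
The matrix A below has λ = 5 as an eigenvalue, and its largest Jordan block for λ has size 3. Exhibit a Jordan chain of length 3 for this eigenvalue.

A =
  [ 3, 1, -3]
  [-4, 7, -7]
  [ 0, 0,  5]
A Jordan chain for λ = 5 of length 3:
v_1 = (-1, -2, 0)ᵀ
v_2 = (-3, -7, 0)ᵀ
v_3 = (0, 0, 1)ᵀ

Let N = A − (5)·I. We want v_3 with N^3 v_3 = 0 but N^2 v_3 ≠ 0; then v_{j-1} := N · v_j for j = 3, …, 2.

Pick v_3 = (0, 0, 1)ᵀ.
Then v_2 = N · v_3 = (-3, -7, 0)ᵀ.
Then v_1 = N · v_2 = (-1, -2, 0)ᵀ.

Sanity check: (A − (5)·I) v_1 = (0, 0, 0)ᵀ = 0. ✓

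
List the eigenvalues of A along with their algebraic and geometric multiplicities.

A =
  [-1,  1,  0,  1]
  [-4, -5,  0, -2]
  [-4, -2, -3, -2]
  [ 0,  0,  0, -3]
λ = -3: alg = 4, geom = 3

Step 1 — factor the characteristic polynomial to read off the algebraic multiplicities:
  χ_A(x) = (x + 3)^4

Step 2 — compute geometric multiplicities via the rank-nullity identity g(λ) = n − rank(A − λI):
  rank(A − (-3)·I) = 1, so dim ker(A − (-3)·I) = n − 1 = 3

Summary:
  λ = -3: algebraic multiplicity = 4, geometric multiplicity = 3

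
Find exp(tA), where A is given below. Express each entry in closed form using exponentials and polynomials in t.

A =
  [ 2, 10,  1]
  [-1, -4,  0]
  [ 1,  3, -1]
e^{tA} =
  [3*t*exp(-t) + exp(-t), 3*t^2*exp(-t)/2 + 10*t*exp(-t), 3*t^2*exp(-t)/2 + t*exp(-t)]
  [-t*exp(-t), -t^2*exp(-t)/2 - 3*t*exp(-t) + exp(-t), -t^2*exp(-t)/2]
  [t*exp(-t), t^2*exp(-t)/2 + 3*t*exp(-t), t^2*exp(-t)/2 + exp(-t)]

Strategy: write A = P · J · P⁻¹ where J is a Jordan canonical form, so e^{tA} = P · e^{tJ} · P⁻¹, and e^{tJ} can be computed block-by-block.

A has Jordan form
J =
  [-1,  1,  0]
  [ 0, -1,  1]
  [ 0,  0, -1]
(up to reordering of blocks).

Per-block formulas:
  For a 3×3 Jordan block J_3(-1): exp(t · J_3(-1)) = e^(-1t)·(I + t·N + (t^2/2)·N^2), where N is the 3×3 nilpotent shift.

After assembling e^{tJ} and conjugating by P, we get:

e^{tA} =
  [3*t*exp(-t) + exp(-t), 3*t^2*exp(-t)/2 + 10*t*exp(-t), 3*t^2*exp(-t)/2 + t*exp(-t)]
  [-t*exp(-t), -t^2*exp(-t)/2 - 3*t*exp(-t) + exp(-t), -t^2*exp(-t)/2]
  [t*exp(-t), t^2*exp(-t)/2 + 3*t*exp(-t), t^2*exp(-t)/2 + exp(-t)]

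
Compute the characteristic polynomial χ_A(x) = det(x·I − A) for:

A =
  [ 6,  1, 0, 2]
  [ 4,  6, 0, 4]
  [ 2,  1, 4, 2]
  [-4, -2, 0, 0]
x^4 - 16*x^3 + 96*x^2 - 256*x + 256

Expanding det(x·I − A) (e.g. by cofactor expansion or by noting that A is similar to its Jordan form J, which has the same characteristic polynomial as A) gives
  χ_A(x) = x^4 - 16*x^3 + 96*x^2 - 256*x + 256
which factors as (x - 4)^4. The eigenvalues (with algebraic multiplicities) are λ = 4 with multiplicity 4.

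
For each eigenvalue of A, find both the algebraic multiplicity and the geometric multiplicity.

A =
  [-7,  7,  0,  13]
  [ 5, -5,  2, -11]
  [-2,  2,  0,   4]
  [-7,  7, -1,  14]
λ = 0: alg = 3, geom = 1; λ = 2: alg = 1, geom = 1

Step 1 — factor the characteristic polynomial to read off the algebraic multiplicities:
  χ_A(x) = x^3*(x - 2)

Step 2 — compute geometric multiplicities via the rank-nullity identity g(λ) = n − rank(A − λI):
  rank(A − (0)·I) = 3, so dim ker(A − (0)·I) = n − 3 = 1
  rank(A − (2)·I) = 3, so dim ker(A − (2)·I) = n − 3 = 1

Summary:
  λ = 0: algebraic multiplicity = 3, geometric multiplicity = 1
  λ = 2: algebraic multiplicity = 1, geometric multiplicity = 1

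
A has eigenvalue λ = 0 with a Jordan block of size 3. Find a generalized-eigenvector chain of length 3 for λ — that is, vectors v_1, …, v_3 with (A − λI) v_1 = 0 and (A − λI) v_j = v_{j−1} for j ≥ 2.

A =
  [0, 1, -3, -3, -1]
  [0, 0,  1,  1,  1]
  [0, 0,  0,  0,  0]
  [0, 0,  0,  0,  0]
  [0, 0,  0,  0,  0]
A Jordan chain for λ = 0 of length 3:
v_1 = (1, 0, 0, 0, 0)ᵀ
v_2 = (-3, 1, 0, 0, 0)ᵀ
v_3 = (0, 0, 1, 0, 0)ᵀ

Let N = A − (0)·I. We want v_3 with N^3 v_3 = 0 but N^2 v_3 ≠ 0; then v_{j-1} := N · v_j for j = 3, …, 2.

Pick v_3 = (0, 0, 1, 0, 0)ᵀ.
Then v_2 = N · v_3 = (-3, 1, 0, 0, 0)ᵀ.
Then v_1 = N · v_2 = (1, 0, 0, 0, 0)ᵀ.

Sanity check: (A − (0)·I) v_1 = (0, 0, 0, 0, 0)ᵀ = 0. ✓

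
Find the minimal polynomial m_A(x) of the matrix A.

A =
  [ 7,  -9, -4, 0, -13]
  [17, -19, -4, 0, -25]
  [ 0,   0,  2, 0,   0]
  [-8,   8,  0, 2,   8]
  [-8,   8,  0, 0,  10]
x^3 + 2*x^2 - 4*x - 8

The characteristic polynomial is χ_A(x) = (x - 2)^3*(x + 2)^2, so the eigenvalues are known. The minimal polynomial is
  m_A(x) = Π_λ (x − λ)^{k_λ}
where k_λ is the size of the *largest* Jordan block for λ (equivalently, the smallest k with (A − λI)^k v = 0 for every generalised eigenvector v of λ).

  λ = -2: largest Jordan block has size 2, contributing (x + 2)^2
  λ = 2: largest Jordan block has size 1, contributing (x − 2)

So m_A(x) = (x - 2)*(x + 2)^2 = x^3 + 2*x^2 - 4*x - 8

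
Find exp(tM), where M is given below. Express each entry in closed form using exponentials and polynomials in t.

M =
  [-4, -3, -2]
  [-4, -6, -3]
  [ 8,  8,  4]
e^{tM} =
  [-2*t*exp(-2*t) + exp(-2*t), t^2*exp(-2*t) - 3*t*exp(-2*t), t^2*exp(-2*t)/2 - 2*t*exp(-2*t)]
  [-4*t*exp(-2*t), 2*t^2*exp(-2*t) - 4*t*exp(-2*t) + exp(-2*t), t^2*exp(-2*t) - 3*t*exp(-2*t)]
  [8*t*exp(-2*t), -4*t^2*exp(-2*t) + 8*t*exp(-2*t), -2*t^2*exp(-2*t) + 6*t*exp(-2*t) + exp(-2*t)]

Strategy: write M = P · J · P⁻¹ where J is a Jordan canonical form, so e^{tM} = P · e^{tJ} · P⁻¹, and e^{tJ} can be computed block-by-block.

M has Jordan form
J =
  [-2,  1,  0]
  [ 0, -2,  1]
  [ 0,  0, -2]
(up to reordering of blocks).

Per-block formulas:
  For a 3×3 Jordan block J_3(-2): exp(t · J_3(-2)) = e^(-2t)·(I + t·N + (t^2/2)·N^2), where N is the 3×3 nilpotent shift.

After assembling e^{tJ} and conjugating by P, we get:

e^{tM} =
  [-2*t*exp(-2*t) + exp(-2*t), t^2*exp(-2*t) - 3*t*exp(-2*t), t^2*exp(-2*t)/2 - 2*t*exp(-2*t)]
  [-4*t*exp(-2*t), 2*t^2*exp(-2*t) - 4*t*exp(-2*t) + exp(-2*t), t^2*exp(-2*t) - 3*t*exp(-2*t)]
  [8*t*exp(-2*t), -4*t^2*exp(-2*t) + 8*t*exp(-2*t), -2*t^2*exp(-2*t) + 6*t*exp(-2*t) + exp(-2*t)]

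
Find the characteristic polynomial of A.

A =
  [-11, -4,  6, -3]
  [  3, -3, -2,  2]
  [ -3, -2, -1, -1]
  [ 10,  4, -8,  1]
x^4 + 14*x^3 + 72*x^2 + 162*x + 135

Expanding det(x·I − A) (e.g. by cofactor expansion or by noting that A is similar to its Jordan form J, which has the same characteristic polynomial as A) gives
  χ_A(x) = x^4 + 14*x^3 + 72*x^2 + 162*x + 135
which factors as (x + 3)^3*(x + 5). The eigenvalues (with algebraic multiplicities) are λ = -5 with multiplicity 1, λ = -3 with multiplicity 3.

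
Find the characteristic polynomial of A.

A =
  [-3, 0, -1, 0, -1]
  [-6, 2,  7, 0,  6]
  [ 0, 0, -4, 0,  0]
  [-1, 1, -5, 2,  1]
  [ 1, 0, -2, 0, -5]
x^5 + 8*x^4 + 4*x^3 - 80*x^2 - 64*x + 256

Expanding det(x·I − A) (e.g. by cofactor expansion or by noting that A is similar to its Jordan form J, which has the same characteristic polynomial as A) gives
  χ_A(x) = x^5 + 8*x^4 + 4*x^3 - 80*x^2 - 64*x + 256
which factors as (x - 2)^2*(x + 4)^3. The eigenvalues (with algebraic multiplicities) are λ = -4 with multiplicity 3, λ = 2 with multiplicity 2.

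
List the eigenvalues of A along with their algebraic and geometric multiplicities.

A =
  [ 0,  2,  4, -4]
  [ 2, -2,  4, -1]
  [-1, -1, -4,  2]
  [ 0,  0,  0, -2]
λ = -2: alg = 4, geom = 2

Step 1 — factor the characteristic polynomial to read off the algebraic multiplicities:
  χ_A(x) = (x + 2)^4

Step 2 — compute geometric multiplicities via the rank-nullity identity g(λ) = n − rank(A − λI):
  rank(A − (-2)·I) = 2, so dim ker(A − (-2)·I) = n − 2 = 2

Summary:
  λ = -2: algebraic multiplicity = 4, geometric multiplicity = 2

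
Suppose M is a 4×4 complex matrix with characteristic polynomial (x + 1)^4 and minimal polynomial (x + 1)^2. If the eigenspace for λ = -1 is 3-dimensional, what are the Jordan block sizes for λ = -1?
Block sizes for λ = -1: [2, 1, 1]

Step 1 — from the characteristic polynomial, algebraic multiplicity of λ = -1 is 4. From dim ker(M − (-1)·I) = 3, there are exactly 3 Jordan blocks for λ = -1.
Step 2 — from the minimal polynomial, the factor (x + 1)^2 tells us the largest block for λ = -1 has size 2.
Step 3 — with total size 4, 3 blocks, and largest block 2, the block sizes (in nonincreasing order) are [2, 1, 1].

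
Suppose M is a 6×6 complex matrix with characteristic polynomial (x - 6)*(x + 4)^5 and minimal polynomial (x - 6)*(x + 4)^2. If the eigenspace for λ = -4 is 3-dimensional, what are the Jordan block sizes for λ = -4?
Block sizes for λ = -4: [2, 2, 1]

Step 1 — from the characteristic polynomial, algebraic multiplicity of λ = -4 is 5. From dim ker(M − (-4)·I) = 3, there are exactly 3 Jordan blocks for λ = -4.
Step 2 — from the minimal polynomial, the factor (x + 4)^2 tells us the largest block for λ = -4 has size 2.
Step 3 — with total size 5, 3 blocks, and largest block 2, the block sizes (in nonincreasing order) are [2, 2, 1].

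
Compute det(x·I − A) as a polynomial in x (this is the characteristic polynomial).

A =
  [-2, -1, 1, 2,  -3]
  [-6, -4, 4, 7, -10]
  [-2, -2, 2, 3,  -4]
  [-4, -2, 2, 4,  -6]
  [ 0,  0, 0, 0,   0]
x^5

Expanding det(x·I − A) (e.g. by cofactor expansion or by noting that A is similar to its Jordan form J, which has the same characteristic polynomial as A) gives
  χ_A(x) = x^5
which factors as x^5. The eigenvalues (with algebraic multiplicities) are λ = 0 with multiplicity 5.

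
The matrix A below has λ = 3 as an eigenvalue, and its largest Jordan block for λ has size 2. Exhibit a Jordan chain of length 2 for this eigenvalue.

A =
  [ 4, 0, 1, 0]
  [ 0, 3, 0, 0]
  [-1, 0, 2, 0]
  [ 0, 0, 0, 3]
A Jordan chain for λ = 3 of length 2:
v_1 = (1, 0, -1, 0)ᵀ
v_2 = (1, 0, 0, 0)ᵀ

Let N = A − (3)·I. We want v_2 with N^2 v_2 = 0 but N^1 v_2 ≠ 0; then v_{j-1} := N · v_j for j = 2, …, 2.

Pick v_2 = (1, 0, 0, 0)ᵀ.
Then v_1 = N · v_2 = (1, 0, -1, 0)ᵀ.

Sanity check: (A − (3)·I) v_1 = (0, 0, 0, 0)ᵀ = 0. ✓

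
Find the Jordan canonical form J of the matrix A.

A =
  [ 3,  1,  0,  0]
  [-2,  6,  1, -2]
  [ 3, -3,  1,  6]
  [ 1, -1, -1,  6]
J_3(4) ⊕ J_1(4)

The characteristic polynomial is
  det(x·I − A) = x^4 - 16*x^3 + 96*x^2 - 256*x + 256 = (x - 4)^4

Eigenvalues and multiplicities (the geometric multiplicity of λ is n − rank(A − λI), which equals the number of Jordan blocks for λ):
  λ = 4: algebraic multiplicity = 4, geometric multiplicity = 2

Determining the block sizes for each eigenvalue:
  λ = 4: with am = 4 and gm = 2, the partition is not yet determined (e.g. several partitions of 4 into 2 parts exist). Let N = A − (4)·I. Computing rank(N^1) = 2, rank(N^2) = 1, rank(N^3) = 0; the number of blocks of size ≥ j is rank(N^{j−1}) − rank(N^j), giving [2, 1, 1]. So we have 1 block(s) of size 3, 1 block(s) of size 1 → block sizes [3, 1]

Assembling the blocks gives a Jordan form
J =
  [4, 1, 0, 0]
  [0, 4, 1, 0]
  [0, 0, 4, 0]
  [0, 0, 0, 4]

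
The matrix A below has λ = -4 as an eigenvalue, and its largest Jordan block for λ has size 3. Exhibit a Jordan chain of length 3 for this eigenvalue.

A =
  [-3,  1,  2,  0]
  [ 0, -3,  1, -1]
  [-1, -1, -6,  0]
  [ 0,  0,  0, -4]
A Jordan chain for λ = -4 of length 3:
v_1 = (-1, -1, 1, 0)ᵀ
v_2 = (1, 0, -1, 0)ᵀ
v_3 = (1, 0, 0, 0)ᵀ

Let N = A − (-4)·I. We want v_3 with N^3 v_3 = 0 but N^2 v_3 ≠ 0; then v_{j-1} := N · v_j for j = 3, …, 2.

Pick v_3 = (1, 0, 0, 0)ᵀ.
Then v_2 = N · v_3 = (1, 0, -1, 0)ᵀ.
Then v_1 = N · v_2 = (-1, -1, 1, 0)ᵀ.

Sanity check: (A − (-4)·I) v_1 = (0, 0, 0, 0)ᵀ = 0. ✓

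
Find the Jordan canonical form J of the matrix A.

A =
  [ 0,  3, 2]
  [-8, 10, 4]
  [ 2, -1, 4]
J_2(4) ⊕ J_1(6)

The characteristic polynomial is
  det(x·I − A) = x^3 - 14*x^2 + 64*x - 96 = (x - 6)*(x - 4)^2

Eigenvalues and multiplicities (the geometric multiplicity of λ is n − rank(A − λI), which equals the number of Jordan blocks for λ):
  λ = 4: algebraic multiplicity = 2, geometric multiplicity = 1
  λ = 6: algebraic multiplicity = 1, geometric multiplicity = 1

Determining the block sizes for each eigenvalue:
  λ = 4: one block (gm = 1), so the single block has size am = 2 → block sizes [2]
  λ = 6: one block (gm = 1), so the single block has size am = 1 → block sizes [1]

Assembling the blocks gives a Jordan form
J =
  [4, 1, 0]
  [0, 4, 0]
  [0, 0, 6]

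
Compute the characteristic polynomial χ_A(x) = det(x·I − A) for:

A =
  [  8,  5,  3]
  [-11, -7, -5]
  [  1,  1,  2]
x^3 - 3*x^2 + 3*x - 1

Expanding det(x·I − A) (e.g. by cofactor expansion or by noting that A is similar to its Jordan form J, which has the same characteristic polynomial as A) gives
  χ_A(x) = x^3 - 3*x^2 + 3*x - 1
which factors as (x - 1)^3. The eigenvalues (with algebraic multiplicities) are λ = 1 with multiplicity 3.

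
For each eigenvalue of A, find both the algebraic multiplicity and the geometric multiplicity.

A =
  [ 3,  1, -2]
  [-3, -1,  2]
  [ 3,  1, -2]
λ = 0: alg = 3, geom = 2

Step 1 — factor the characteristic polynomial to read off the algebraic multiplicities:
  χ_A(x) = x^3

Step 2 — compute geometric multiplicities via the rank-nullity identity g(λ) = n − rank(A − λI):
  rank(A − (0)·I) = 1, so dim ker(A − (0)·I) = n − 1 = 2

Summary:
  λ = 0: algebraic multiplicity = 3, geometric multiplicity = 2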